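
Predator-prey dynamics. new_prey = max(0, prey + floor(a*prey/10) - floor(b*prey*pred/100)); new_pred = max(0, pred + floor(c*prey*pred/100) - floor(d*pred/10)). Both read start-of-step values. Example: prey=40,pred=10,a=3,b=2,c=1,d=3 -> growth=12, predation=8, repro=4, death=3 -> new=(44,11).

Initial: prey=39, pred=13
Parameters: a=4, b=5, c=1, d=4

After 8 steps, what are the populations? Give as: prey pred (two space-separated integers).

Step 1: prey: 39+15-25=29; pred: 13+5-5=13
Step 2: prey: 29+11-18=22; pred: 13+3-5=11
Step 3: prey: 22+8-12=18; pred: 11+2-4=9
Step 4: prey: 18+7-8=17; pred: 9+1-3=7
Step 5: prey: 17+6-5=18; pred: 7+1-2=6
Step 6: prey: 18+7-5=20; pred: 6+1-2=5
Step 7: prey: 20+8-5=23; pred: 5+1-2=4
Step 8: prey: 23+9-4=28; pred: 4+0-1=3

Answer: 28 3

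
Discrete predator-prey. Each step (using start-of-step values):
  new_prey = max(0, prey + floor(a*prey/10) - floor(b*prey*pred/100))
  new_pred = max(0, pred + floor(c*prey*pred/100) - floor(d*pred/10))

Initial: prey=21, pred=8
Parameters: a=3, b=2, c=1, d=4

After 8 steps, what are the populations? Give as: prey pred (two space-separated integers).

Answer: 88 8

Derivation:
Step 1: prey: 21+6-3=24; pred: 8+1-3=6
Step 2: prey: 24+7-2=29; pred: 6+1-2=5
Step 3: prey: 29+8-2=35; pred: 5+1-2=4
Step 4: prey: 35+10-2=43; pred: 4+1-1=4
Step 5: prey: 43+12-3=52; pred: 4+1-1=4
Step 6: prey: 52+15-4=63; pred: 4+2-1=5
Step 7: prey: 63+18-6=75; pred: 5+3-2=6
Step 8: prey: 75+22-9=88; pred: 6+4-2=8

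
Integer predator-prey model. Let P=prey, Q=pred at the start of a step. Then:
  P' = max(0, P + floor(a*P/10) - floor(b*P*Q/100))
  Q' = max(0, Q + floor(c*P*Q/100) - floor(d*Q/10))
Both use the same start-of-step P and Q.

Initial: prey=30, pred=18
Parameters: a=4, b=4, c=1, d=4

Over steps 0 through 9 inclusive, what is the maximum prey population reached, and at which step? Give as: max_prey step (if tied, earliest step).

Step 1: prey: 30+12-21=21; pred: 18+5-7=16
Step 2: prey: 21+8-13=16; pred: 16+3-6=13
Step 3: prey: 16+6-8=14; pred: 13+2-5=10
Step 4: prey: 14+5-5=14; pred: 10+1-4=7
Step 5: prey: 14+5-3=16; pred: 7+0-2=5
Step 6: prey: 16+6-3=19; pred: 5+0-2=3
Step 7: prey: 19+7-2=24; pred: 3+0-1=2
Step 8: prey: 24+9-1=32; pred: 2+0-0=2
Step 9: prey: 32+12-2=42; pred: 2+0-0=2
Max prey = 42 at step 9

Answer: 42 9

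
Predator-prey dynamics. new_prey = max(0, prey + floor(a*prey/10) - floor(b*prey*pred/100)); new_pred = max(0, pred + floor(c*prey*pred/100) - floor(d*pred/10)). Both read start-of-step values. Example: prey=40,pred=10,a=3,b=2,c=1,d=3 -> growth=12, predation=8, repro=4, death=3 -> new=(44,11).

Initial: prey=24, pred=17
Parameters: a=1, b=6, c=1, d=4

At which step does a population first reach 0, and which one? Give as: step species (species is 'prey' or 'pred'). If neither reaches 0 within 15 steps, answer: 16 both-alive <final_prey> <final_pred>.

Step 1: prey: 24+2-24=2; pred: 17+4-6=15
Step 2: prey: 2+0-1=1; pred: 15+0-6=9
Step 3: prey: 1+0-0=1; pred: 9+0-3=6
Step 4: prey: 1+0-0=1; pred: 6+0-2=4
Step 5: prey: 1+0-0=1; pred: 4+0-1=3
Step 6: prey: 1+0-0=1; pred: 3+0-1=2
Step 7: prey: 1+0-0=1; pred: 2+0-0=2
Steps 8-15: state stable at prey=1, pred=2 (no change)
No extinction within 15 steps

Answer: 16 both-alive 1 2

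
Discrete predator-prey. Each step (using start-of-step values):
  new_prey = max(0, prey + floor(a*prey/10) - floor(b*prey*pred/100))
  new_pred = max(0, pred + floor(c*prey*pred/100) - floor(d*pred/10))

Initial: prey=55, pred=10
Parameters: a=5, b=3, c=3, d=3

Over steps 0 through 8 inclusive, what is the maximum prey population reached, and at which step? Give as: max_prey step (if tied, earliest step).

Step 1: prey: 55+27-16=66; pred: 10+16-3=23
Step 2: prey: 66+33-45=54; pred: 23+45-6=62
Step 3: prey: 54+27-100=0; pred: 62+100-18=144
Step 4: prey: 0+0-0=0; pred: 144+0-43=101
Step 5: prey: 0+0-0=0; pred: 101+0-30=71
Step 6: prey: 0+0-0=0; pred: 71+0-21=50
Step 7: prey: 0+0-0=0; pred: 50+0-15=35
Step 8: prey: 0+0-0=0; pred: 35+0-10=25
Max prey = 66 at step 1

Answer: 66 1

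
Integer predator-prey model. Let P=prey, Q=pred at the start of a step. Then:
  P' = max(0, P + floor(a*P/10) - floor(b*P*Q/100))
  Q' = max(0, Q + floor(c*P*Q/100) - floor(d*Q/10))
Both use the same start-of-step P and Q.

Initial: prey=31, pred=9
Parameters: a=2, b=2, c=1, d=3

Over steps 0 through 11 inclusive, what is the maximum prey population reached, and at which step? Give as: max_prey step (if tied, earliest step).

Step 1: prey: 31+6-5=32; pred: 9+2-2=9
Step 2: prey: 32+6-5=33; pred: 9+2-2=9
Step 3: prey: 33+6-5=34; pred: 9+2-2=9
Step 4: prey: 34+6-6=34; pred: 9+3-2=10
Step 5: prey: 34+6-6=34; pred: 10+3-3=10
Step 6: prey: 34+6-6=34; pred: 10+3-3=10
Step 7: prey: 34+6-6=34; pred: 10+3-3=10
Step 8: prey: 34+6-6=34; pred: 10+3-3=10
Step 9: prey: 34+6-6=34; pred: 10+3-3=10
Step 10: prey: 34+6-6=34; pred: 10+3-3=10
Step 11: prey: 34+6-6=34; pred: 10+3-3=10
Max prey = 34 at step 3

Answer: 34 3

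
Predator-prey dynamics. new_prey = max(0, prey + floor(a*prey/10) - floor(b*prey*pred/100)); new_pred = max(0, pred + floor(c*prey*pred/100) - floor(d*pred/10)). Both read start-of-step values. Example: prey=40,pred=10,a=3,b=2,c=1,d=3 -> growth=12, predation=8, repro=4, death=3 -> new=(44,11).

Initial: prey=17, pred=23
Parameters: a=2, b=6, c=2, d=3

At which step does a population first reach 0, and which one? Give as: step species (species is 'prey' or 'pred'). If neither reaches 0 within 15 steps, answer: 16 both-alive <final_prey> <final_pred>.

Answer: 1 prey

Derivation:
Step 1: prey: 17+3-23=0; pred: 23+7-6=24
First extinction: prey at step 1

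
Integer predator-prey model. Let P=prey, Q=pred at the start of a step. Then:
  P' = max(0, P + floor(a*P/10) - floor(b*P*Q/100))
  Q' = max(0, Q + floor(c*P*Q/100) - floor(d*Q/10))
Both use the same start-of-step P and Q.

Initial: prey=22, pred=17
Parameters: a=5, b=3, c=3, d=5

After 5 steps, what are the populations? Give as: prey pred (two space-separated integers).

Answer: 10 22

Derivation:
Step 1: prey: 22+11-11=22; pred: 17+11-8=20
Step 2: prey: 22+11-13=20; pred: 20+13-10=23
Step 3: prey: 20+10-13=17; pred: 23+13-11=25
Step 4: prey: 17+8-12=13; pred: 25+12-12=25
Step 5: prey: 13+6-9=10; pred: 25+9-12=22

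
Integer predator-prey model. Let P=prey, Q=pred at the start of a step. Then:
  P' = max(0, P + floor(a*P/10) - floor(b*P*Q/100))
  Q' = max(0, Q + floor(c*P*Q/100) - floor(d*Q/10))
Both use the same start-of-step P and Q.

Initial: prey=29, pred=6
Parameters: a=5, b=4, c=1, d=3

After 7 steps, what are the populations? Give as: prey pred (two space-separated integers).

Step 1: prey: 29+14-6=37; pred: 6+1-1=6
Step 2: prey: 37+18-8=47; pred: 6+2-1=7
Step 3: prey: 47+23-13=57; pred: 7+3-2=8
Step 4: prey: 57+28-18=67; pred: 8+4-2=10
Step 5: prey: 67+33-26=74; pred: 10+6-3=13
Step 6: prey: 74+37-38=73; pred: 13+9-3=19
Step 7: prey: 73+36-55=54; pred: 19+13-5=27

Answer: 54 27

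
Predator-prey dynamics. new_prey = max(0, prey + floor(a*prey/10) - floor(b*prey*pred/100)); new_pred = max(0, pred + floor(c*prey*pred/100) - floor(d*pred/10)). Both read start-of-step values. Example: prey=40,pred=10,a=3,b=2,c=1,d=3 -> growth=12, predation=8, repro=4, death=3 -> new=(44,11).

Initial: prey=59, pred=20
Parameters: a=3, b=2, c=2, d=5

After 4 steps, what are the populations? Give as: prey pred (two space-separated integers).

Step 1: prey: 59+17-23=53; pred: 20+23-10=33
Step 2: prey: 53+15-34=34; pred: 33+34-16=51
Step 3: prey: 34+10-34=10; pred: 51+34-25=60
Step 4: prey: 10+3-12=1; pred: 60+12-30=42

Answer: 1 42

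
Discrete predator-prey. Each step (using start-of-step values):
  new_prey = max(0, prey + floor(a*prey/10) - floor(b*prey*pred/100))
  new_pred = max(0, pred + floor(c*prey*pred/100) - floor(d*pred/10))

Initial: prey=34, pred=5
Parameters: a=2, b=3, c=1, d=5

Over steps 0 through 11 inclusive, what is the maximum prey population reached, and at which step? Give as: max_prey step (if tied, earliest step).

Answer: 90 11

Derivation:
Step 1: prey: 34+6-5=35; pred: 5+1-2=4
Step 2: prey: 35+7-4=38; pred: 4+1-2=3
Step 3: prey: 38+7-3=42; pred: 3+1-1=3
Step 4: prey: 42+8-3=47; pred: 3+1-1=3
Step 5: prey: 47+9-4=52; pred: 3+1-1=3
Step 6: prey: 52+10-4=58; pred: 3+1-1=3
Step 7: prey: 58+11-5=64; pred: 3+1-1=3
Step 8: prey: 64+12-5=71; pred: 3+1-1=3
Step 9: prey: 71+14-6=79; pred: 3+2-1=4
Step 10: prey: 79+15-9=85; pred: 4+3-2=5
Step 11: prey: 85+17-12=90; pred: 5+4-2=7
Max prey = 90 at step 11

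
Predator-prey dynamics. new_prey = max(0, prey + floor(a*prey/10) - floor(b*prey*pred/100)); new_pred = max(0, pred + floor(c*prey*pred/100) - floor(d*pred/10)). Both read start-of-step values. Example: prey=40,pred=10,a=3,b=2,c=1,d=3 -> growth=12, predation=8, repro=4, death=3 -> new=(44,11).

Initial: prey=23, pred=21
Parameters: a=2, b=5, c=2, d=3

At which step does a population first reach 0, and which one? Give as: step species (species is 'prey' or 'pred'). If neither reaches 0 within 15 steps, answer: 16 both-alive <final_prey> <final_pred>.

Step 1: prey: 23+4-24=3; pred: 21+9-6=24
Step 2: prey: 3+0-3=0; pred: 24+1-7=18
First extinction: prey at step 2

Answer: 2 prey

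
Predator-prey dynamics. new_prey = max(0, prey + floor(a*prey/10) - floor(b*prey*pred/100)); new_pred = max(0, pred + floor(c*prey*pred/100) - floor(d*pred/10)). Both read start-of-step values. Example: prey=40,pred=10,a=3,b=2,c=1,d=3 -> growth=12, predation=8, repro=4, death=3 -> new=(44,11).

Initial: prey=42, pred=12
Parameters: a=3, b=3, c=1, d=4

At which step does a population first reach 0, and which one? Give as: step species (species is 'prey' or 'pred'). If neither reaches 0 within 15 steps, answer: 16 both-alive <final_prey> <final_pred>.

Step 1: prey: 42+12-15=39; pred: 12+5-4=13
Step 2: prey: 39+11-15=35; pred: 13+5-5=13
Step 3: prey: 35+10-13=32; pred: 13+4-5=12
Step 4: prey: 32+9-11=30; pred: 12+3-4=11
Step 5: prey: 30+9-9=30; pred: 11+3-4=10
Step 6: prey: 30+9-9=30; pred: 10+3-4=9
Step 7: prey: 30+9-8=31; pred: 9+2-3=8
Step 8: prey: 31+9-7=33; pred: 8+2-3=7
Step 9: prey: 33+9-6=36; pred: 7+2-2=7
Step 10: prey: 36+10-7=39; pred: 7+2-2=7
Step 11: prey: 39+11-8=42; pred: 7+2-2=7
Step 12: prey: 42+12-8=46; pred: 7+2-2=7
Step 13: prey: 46+13-9=50; pred: 7+3-2=8
Step 14: prey: 50+15-12=53; pred: 8+4-3=9
Step 15: prey: 53+15-14=54; pred: 9+4-3=10
No extinction within 15 steps

Answer: 16 both-alive 54 10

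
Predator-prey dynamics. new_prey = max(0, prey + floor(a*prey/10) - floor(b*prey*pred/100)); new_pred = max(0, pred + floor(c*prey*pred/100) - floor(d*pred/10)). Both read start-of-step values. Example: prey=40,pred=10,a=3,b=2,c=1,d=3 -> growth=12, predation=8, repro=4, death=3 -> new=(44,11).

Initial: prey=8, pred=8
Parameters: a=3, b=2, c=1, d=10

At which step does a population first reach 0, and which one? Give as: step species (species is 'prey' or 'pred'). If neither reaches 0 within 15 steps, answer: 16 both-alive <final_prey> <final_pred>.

Answer: 1 pred

Derivation:
Step 1: prey: 8+2-1=9; pred: 8+0-8=0
First extinction: pred at step 1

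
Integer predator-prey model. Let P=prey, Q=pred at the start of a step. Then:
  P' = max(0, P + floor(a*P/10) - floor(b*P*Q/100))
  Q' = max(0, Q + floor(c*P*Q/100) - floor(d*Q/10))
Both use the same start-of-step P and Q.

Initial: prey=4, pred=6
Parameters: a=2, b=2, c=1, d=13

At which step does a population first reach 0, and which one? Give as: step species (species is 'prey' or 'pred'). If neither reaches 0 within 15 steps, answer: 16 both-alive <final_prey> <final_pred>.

Step 1: prey: 4+0-0=4; pred: 6+0-7=0
First extinction: pred at step 1

Answer: 1 pred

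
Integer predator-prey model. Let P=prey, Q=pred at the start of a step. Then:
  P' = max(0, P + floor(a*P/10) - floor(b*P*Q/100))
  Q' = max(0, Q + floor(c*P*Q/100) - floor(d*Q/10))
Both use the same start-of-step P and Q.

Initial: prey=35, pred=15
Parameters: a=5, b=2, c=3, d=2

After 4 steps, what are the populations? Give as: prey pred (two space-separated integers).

Answer: 0 145

Derivation:
Step 1: prey: 35+17-10=42; pred: 15+15-3=27
Step 2: prey: 42+21-22=41; pred: 27+34-5=56
Step 3: prey: 41+20-45=16; pred: 56+68-11=113
Step 4: prey: 16+8-36=0; pred: 113+54-22=145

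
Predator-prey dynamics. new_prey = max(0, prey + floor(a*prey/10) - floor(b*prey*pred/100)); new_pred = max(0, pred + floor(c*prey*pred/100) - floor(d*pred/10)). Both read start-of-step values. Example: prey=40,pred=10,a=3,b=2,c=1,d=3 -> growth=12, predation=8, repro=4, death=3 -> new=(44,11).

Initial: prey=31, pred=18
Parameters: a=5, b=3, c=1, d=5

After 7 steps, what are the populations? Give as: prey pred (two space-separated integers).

Step 1: prey: 31+15-16=30; pred: 18+5-9=14
Step 2: prey: 30+15-12=33; pred: 14+4-7=11
Step 3: prey: 33+16-10=39; pred: 11+3-5=9
Step 4: prey: 39+19-10=48; pred: 9+3-4=8
Step 5: prey: 48+24-11=61; pred: 8+3-4=7
Step 6: prey: 61+30-12=79; pred: 7+4-3=8
Step 7: prey: 79+39-18=100; pred: 8+6-4=10

Answer: 100 10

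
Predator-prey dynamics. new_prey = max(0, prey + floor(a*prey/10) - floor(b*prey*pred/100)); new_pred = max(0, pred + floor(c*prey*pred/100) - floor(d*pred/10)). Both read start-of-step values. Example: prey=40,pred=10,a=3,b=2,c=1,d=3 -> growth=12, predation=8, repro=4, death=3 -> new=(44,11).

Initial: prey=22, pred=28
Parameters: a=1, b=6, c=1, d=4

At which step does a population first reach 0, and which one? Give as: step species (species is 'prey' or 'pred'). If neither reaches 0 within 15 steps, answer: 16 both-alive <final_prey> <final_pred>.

Step 1: prey: 22+2-36=0; pred: 28+6-11=23
First extinction: prey at step 1

Answer: 1 prey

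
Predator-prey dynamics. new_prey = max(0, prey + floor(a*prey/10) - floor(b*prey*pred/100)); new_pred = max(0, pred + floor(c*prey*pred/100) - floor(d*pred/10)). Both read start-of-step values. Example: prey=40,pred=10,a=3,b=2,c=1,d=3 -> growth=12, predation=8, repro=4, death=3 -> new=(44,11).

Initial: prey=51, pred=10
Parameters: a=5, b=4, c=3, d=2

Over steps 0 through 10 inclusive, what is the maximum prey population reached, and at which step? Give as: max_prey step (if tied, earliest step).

Answer: 56 1

Derivation:
Step 1: prey: 51+25-20=56; pred: 10+15-2=23
Step 2: prey: 56+28-51=33; pred: 23+38-4=57
Step 3: prey: 33+16-75=0; pred: 57+56-11=102
Step 4: prey: 0+0-0=0; pred: 102+0-20=82
Step 5: prey: 0+0-0=0; pred: 82+0-16=66
Step 6: prey: 0+0-0=0; pred: 66+0-13=53
Step 7: prey: 0+0-0=0; pred: 53+0-10=43
Step 8: prey: 0+0-0=0; pred: 43+0-8=35
Step 9: prey: 0+0-0=0; pred: 35+0-7=28
Step 10: prey: 0+0-0=0; pred: 28+0-5=23
Max prey = 56 at step 1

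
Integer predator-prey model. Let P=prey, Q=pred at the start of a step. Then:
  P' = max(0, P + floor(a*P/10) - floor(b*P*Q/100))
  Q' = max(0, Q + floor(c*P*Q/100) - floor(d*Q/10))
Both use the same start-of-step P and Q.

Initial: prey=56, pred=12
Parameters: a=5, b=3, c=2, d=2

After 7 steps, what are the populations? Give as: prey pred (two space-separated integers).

Step 1: prey: 56+28-20=64; pred: 12+13-2=23
Step 2: prey: 64+32-44=52; pred: 23+29-4=48
Step 3: prey: 52+26-74=4; pred: 48+49-9=88
Step 4: prey: 4+2-10=0; pred: 88+7-17=78
Step 5: prey: 0+0-0=0; pred: 78+0-15=63
Step 6: prey: 0+0-0=0; pred: 63+0-12=51
Step 7: prey: 0+0-0=0; pred: 51+0-10=41

Answer: 0 41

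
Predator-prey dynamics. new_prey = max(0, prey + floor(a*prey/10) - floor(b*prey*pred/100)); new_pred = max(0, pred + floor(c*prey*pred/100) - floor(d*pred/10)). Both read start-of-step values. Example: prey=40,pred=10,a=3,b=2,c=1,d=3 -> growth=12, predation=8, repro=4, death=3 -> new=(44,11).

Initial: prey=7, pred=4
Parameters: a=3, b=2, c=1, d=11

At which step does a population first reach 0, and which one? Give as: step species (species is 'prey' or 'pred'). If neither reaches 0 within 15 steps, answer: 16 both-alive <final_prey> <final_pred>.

Step 1: prey: 7+2-0=9; pred: 4+0-4=0
First extinction: pred at step 1

Answer: 1 pred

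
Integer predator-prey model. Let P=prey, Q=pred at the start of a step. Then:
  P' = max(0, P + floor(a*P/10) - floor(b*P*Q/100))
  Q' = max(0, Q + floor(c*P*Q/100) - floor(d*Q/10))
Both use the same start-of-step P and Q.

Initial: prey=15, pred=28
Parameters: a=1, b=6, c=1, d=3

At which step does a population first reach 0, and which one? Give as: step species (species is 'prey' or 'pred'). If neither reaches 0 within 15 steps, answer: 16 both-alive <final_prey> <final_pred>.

Step 1: prey: 15+1-25=0; pred: 28+4-8=24
First extinction: prey at step 1

Answer: 1 prey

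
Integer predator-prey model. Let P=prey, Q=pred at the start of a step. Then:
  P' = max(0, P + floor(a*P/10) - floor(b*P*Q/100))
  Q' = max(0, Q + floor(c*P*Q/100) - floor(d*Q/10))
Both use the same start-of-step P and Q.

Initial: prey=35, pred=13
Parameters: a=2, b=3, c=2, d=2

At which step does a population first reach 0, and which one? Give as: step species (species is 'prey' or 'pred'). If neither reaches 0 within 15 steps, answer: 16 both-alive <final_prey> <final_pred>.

Answer: 16 both-alive 1 4

Derivation:
Step 1: prey: 35+7-13=29; pred: 13+9-2=20
Step 2: prey: 29+5-17=17; pred: 20+11-4=27
Step 3: prey: 17+3-13=7; pred: 27+9-5=31
Step 4: prey: 7+1-6=2; pred: 31+4-6=29
Step 5: prey: 2+0-1=1; pred: 29+1-5=25
Step 6: prey: 1+0-0=1; pred: 25+0-5=20
Step 7: prey: 1+0-0=1; pred: 20+0-4=16
Step 8: prey: 1+0-0=1; pred: 16+0-3=13
Step 9: prey: 1+0-0=1; pred: 13+0-2=11
Step 10: prey: 1+0-0=1; pred: 11+0-2=9
Step 11: prey: 1+0-0=1; pred: 9+0-1=8
Step 12: prey: 1+0-0=1; pred: 8+0-1=7
Step 13: prey: 1+0-0=1; pred: 7+0-1=6
Step 14: prey: 1+0-0=1; pred: 6+0-1=5
Step 15: prey: 1+0-0=1; pred: 5+0-1=4
No extinction within 15 steps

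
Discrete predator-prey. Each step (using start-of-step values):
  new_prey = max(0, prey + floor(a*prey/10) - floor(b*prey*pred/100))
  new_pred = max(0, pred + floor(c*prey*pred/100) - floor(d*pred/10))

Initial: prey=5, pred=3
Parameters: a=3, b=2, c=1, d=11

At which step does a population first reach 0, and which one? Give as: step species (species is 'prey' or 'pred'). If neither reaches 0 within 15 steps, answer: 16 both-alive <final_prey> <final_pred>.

Answer: 1 pred

Derivation:
Step 1: prey: 5+1-0=6; pred: 3+0-3=0
First extinction: pred at step 1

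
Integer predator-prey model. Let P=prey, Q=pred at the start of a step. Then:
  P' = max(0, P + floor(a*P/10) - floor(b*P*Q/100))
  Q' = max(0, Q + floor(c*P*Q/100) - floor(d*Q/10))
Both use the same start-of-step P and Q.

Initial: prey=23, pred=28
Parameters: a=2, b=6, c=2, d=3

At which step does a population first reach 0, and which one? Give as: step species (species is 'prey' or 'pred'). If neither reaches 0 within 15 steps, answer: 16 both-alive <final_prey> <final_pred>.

Step 1: prey: 23+4-38=0; pred: 28+12-8=32
First extinction: prey at step 1

Answer: 1 prey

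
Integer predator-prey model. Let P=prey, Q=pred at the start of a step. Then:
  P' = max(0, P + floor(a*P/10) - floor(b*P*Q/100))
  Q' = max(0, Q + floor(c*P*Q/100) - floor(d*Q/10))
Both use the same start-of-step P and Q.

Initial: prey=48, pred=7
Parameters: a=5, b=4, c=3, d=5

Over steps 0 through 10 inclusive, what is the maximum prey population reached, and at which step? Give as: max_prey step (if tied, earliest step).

Answer: 59 1

Derivation:
Step 1: prey: 48+24-13=59; pred: 7+10-3=14
Step 2: prey: 59+29-33=55; pred: 14+24-7=31
Step 3: prey: 55+27-68=14; pred: 31+51-15=67
Step 4: prey: 14+7-37=0; pred: 67+28-33=62
Step 5: prey: 0+0-0=0; pred: 62+0-31=31
Step 6: prey: 0+0-0=0; pred: 31+0-15=16
Step 7: prey: 0+0-0=0; pred: 16+0-8=8
Step 8: prey: 0+0-0=0; pred: 8+0-4=4
Step 9: prey: 0+0-0=0; pred: 4+0-2=2
Step 10: prey: 0+0-0=0; pred: 2+0-1=1
Max prey = 59 at step 1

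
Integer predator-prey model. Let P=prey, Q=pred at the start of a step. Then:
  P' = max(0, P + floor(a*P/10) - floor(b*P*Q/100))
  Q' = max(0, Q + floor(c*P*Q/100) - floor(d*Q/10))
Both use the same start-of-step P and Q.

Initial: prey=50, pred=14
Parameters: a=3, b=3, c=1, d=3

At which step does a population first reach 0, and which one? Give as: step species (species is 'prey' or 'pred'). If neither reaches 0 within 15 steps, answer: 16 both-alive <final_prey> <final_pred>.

Answer: 16 both-alive 26 3

Derivation:
Step 1: prey: 50+15-21=44; pred: 14+7-4=17
Step 2: prey: 44+13-22=35; pred: 17+7-5=19
Step 3: prey: 35+10-19=26; pred: 19+6-5=20
Step 4: prey: 26+7-15=18; pred: 20+5-6=19
Step 5: prey: 18+5-10=13; pred: 19+3-5=17
Step 6: prey: 13+3-6=10; pred: 17+2-5=14
Step 7: prey: 10+3-4=9; pred: 14+1-4=11
Step 8: prey: 9+2-2=9; pred: 11+0-3=8
Step 9: prey: 9+2-2=9; pred: 8+0-2=6
Step 10: prey: 9+2-1=10; pred: 6+0-1=5
Step 11: prey: 10+3-1=12; pred: 5+0-1=4
Step 12: prey: 12+3-1=14; pred: 4+0-1=3
Step 13: prey: 14+4-1=17; pred: 3+0-0=3
Step 14: prey: 17+5-1=21; pred: 3+0-0=3
Step 15: prey: 21+6-1=26; pred: 3+0-0=3
No extinction within 15 steps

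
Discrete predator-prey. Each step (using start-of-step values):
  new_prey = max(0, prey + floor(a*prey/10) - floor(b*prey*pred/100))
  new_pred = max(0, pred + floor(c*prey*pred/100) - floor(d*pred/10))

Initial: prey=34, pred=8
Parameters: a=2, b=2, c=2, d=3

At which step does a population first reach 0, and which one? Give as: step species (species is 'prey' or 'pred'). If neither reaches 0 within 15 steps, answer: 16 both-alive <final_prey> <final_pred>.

Answer: 16 both-alive 2 3

Derivation:
Step 1: prey: 34+6-5=35; pred: 8+5-2=11
Step 2: prey: 35+7-7=35; pred: 11+7-3=15
Step 3: prey: 35+7-10=32; pred: 15+10-4=21
Step 4: prey: 32+6-13=25; pred: 21+13-6=28
Step 5: prey: 25+5-14=16; pred: 28+14-8=34
Step 6: prey: 16+3-10=9; pred: 34+10-10=34
Step 7: prey: 9+1-6=4; pred: 34+6-10=30
Step 8: prey: 4+0-2=2; pred: 30+2-9=23
Step 9: prey: 2+0-0=2; pred: 23+0-6=17
Step 10: prey: 2+0-0=2; pred: 17+0-5=12
Step 11: prey: 2+0-0=2; pred: 12+0-3=9
Step 12: prey: 2+0-0=2; pred: 9+0-2=7
Step 13: prey: 2+0-0=2; pred: 7+0-2=5
Step 14: prey: 2+0-0=2; pred: 5+0-1=4
Step 15: prey: 2+0-0=2; pred: 4+0-1=3
No extinction within 15 steps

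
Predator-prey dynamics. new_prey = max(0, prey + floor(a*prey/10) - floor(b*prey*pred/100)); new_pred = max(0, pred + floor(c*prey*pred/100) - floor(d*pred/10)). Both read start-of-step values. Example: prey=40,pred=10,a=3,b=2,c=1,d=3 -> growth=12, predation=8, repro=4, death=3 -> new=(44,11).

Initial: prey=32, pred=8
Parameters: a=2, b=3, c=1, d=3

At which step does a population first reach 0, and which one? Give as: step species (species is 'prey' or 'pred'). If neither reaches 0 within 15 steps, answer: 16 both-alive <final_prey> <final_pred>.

Step 1: prey: 32+6-7=31; pred: 8+2-2=8
Step 2: prey: 31+6-7=30; pred: 8+2-2=8
Step 3: prey: 30+6-7=29; pred: 8+2-2=8
Step 4: prey: 29+5-6=28; pred: 8+2-2=8
Step 5: prey: 28+5-6=27; pred: 8+2-2=8
Step 6: prey: 27+5-6=26; pred: 8+2-2=8
Step 7: prey: 26+5-6=25; pred: 8+2-2=8
Step 8: prey: 25+5-6=24; pred: 8+2-2=8
Step 9: prey: 24+4-5=23; pred: 8+1-2=7
Step 10: prey: 23+4-4=23; pred: 7+1-2=6
Step 11: prey: 23+4-4=23; pred: 6+1-1=6
Steps 12-15: state stable at prey=23, pred=6 (no change)
No extinction within 15 steps

Answer: 16 both-alive 23 6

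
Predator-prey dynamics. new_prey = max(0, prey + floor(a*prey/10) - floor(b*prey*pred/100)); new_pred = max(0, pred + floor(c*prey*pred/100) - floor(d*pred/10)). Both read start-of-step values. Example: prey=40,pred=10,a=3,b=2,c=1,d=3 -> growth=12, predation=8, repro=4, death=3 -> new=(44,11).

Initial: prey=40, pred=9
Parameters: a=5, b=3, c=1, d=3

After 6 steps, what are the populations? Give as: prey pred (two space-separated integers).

Answer: 29 42

Derivation:
Step 1: prey: 40+20-10=50; pred: 9+3-2=10
Step 2: prey: 50+25-15=60; pred: 10+5-3=12
Step 3: prey: 60+30-21=69; pred: 12+7-3=16
Step 4: prey: 69+34-33=70; pred: 16+11-4=23
Step 5: prey: 70+35-48=57; pred: 23+16-6=33
Step 6: prey: 57+28-56=29; pred: 33+18-9=42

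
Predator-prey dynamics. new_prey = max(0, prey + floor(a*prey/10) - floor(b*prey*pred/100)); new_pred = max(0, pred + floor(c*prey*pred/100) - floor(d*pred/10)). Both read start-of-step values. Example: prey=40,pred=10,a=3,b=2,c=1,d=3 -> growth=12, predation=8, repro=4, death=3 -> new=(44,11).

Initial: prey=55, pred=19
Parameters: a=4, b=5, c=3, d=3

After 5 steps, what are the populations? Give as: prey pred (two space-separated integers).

Step 1: prey: 55+22-52=25; pred: 19+31-5=45
Step 2: prey: 25+10-56=0; pred: 45+33-13=65
Step 3: prey: 0+0-0=0; pred: 65+0-19=46
Step 4: prey: 0+0-0=0; pred: 46+0-13=33
Step 5: prey: 0+0-0=0; pred: 33+0-9=24

Answer: 0 24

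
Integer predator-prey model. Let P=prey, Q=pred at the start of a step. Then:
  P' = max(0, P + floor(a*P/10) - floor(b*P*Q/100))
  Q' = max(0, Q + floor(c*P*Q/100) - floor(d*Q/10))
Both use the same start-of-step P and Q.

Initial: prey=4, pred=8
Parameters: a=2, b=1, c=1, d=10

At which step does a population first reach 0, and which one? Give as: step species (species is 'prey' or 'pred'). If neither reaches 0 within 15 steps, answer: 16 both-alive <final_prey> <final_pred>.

Answer: 1 pred

Derivation:
Step 1: prey: 4+0-0=4; pred: 8+0-8=0
First extinction: pred at step 1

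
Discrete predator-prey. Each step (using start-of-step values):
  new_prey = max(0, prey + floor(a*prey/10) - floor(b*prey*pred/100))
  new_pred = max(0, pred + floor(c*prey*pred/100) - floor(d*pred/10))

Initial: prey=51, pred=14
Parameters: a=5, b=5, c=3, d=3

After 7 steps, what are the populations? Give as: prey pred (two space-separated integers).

Answer: 0 11

Derivation:
Step 1: prey: 51+25-35=41; pred: 14+21-4=31
Step 2: prey: 41+20-63=0; pred: 31+38-9=60
Step 3: prey: 0+0-0=0; pred: 60+0-18=42
Step 4: prey: 0+0-0=0; pred: 42+0-12=30
Step 5: prey: 0+0-0=0; pred: 30+0-9=21
Step 6: prey: 0+0-0=0; pred: 21+0-6=15
Step 7: prey: 0+0-0=0; pred: 15+0-4=11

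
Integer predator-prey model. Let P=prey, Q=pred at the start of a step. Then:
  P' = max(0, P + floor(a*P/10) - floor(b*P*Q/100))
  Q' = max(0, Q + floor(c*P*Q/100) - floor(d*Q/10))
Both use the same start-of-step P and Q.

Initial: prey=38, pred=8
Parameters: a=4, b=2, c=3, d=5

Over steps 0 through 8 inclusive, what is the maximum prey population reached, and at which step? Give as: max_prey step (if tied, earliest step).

Answer: 53 2

Derivation:
Step 1: prey: 38+15-6=47; pred: 8+9-4=13
Step 2: prey: 47+18-12=53; pred: 13+18-6=25
Step 3: prey: 53+21-26=48; pred: 25+39-12=52
Step 4: prey: 48+19-49=18; pred: 52+74-26=100
Step 5: prey: 18+7-36=0; pred: 100+54-50=104
Step 6: prey: 0+0-0=0; pred: 104+0-52=52
Step 7: prey: 0+0-0=0; pred: 52+0-26=26
Step 8: prey: 0+0-0=0; pred: 26+0-13=13
Max prey = 53 at step 2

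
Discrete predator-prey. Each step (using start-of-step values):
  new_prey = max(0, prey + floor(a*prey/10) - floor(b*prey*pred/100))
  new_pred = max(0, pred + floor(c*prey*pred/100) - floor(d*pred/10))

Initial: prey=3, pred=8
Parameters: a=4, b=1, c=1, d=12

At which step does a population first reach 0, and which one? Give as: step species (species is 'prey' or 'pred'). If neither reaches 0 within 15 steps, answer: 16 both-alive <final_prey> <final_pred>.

Step 1: prey: 3+1-0=4; pred: 8+0-9=0
First extinction: pred at step 1

Answer: 1 pred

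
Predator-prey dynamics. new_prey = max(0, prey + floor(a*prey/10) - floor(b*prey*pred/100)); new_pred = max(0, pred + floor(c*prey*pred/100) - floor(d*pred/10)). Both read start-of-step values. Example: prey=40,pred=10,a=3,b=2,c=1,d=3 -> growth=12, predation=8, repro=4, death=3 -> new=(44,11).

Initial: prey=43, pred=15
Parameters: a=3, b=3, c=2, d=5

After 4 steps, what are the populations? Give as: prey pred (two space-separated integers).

Step 1: prey: 43+12-19=36; pred: 15+12-7=20
Step 2: prey: 36+10-21=25; pred: 20+14-10=24
Step 3: prey: 25+7-18=14; pred: 24+12-12=24
Step 4: prey: 14+4-10=8; pred: 24+6-12=18

Answer: 8 18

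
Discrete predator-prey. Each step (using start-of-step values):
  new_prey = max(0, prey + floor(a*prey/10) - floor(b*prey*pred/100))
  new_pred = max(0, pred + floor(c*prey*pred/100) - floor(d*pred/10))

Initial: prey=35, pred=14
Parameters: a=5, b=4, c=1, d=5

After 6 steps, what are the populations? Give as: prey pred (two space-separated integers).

Answer: 72 8

Derivation:
Step 1: prey: 35+17-19=33; pred: 14+4-7=11
Step 2: prey: 33+16-14=35; pred: 11+3-5=9
Step 3: prey: 35+17-12=40; pred: 9+3-4=8
Step 4: prey: 40+20-12=48; pred: 8+3-4=7
Step 5: prey: 48+24-13=59; pred: 7+3-3=7
Step 6: prey: 59+29-16=72; pred: 7+4-3=8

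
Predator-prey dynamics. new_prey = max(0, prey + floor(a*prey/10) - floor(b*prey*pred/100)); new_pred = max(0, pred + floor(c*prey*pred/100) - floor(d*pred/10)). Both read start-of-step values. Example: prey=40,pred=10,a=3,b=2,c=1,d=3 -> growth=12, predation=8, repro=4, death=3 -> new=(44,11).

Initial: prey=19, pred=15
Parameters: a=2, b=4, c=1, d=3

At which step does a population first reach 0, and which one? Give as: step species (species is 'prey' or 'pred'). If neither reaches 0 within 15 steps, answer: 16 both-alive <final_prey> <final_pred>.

Step 1: prey: 19+3-11=11; pred: 15+2-4=13
Step 2: prey: 11+2-5=8; pred: 13+1-3=11
Step 3: prey: 8+1-3=6; pred: 11+0-3=8
Step 4: prey: 6+1-1=6; pred: 8+0-2=6
Step 5: prey: 6+1-1=6; pred: 6+0-1=5
Step 6: prey: 6+1-1=6; pred: 5+0-1=4
Step 7: prey: 6+1-0=7; pred: 4+0-1=3
Step 8: prey: 7+1-0=8; pred: 3+0-0=3
Step 9: prey: 8+1-0=9; pred: 3+0-0=3
Step 10: prey: 9+1-1=9; pred: 3+0-0=3
Steps 11-15: state stable at prey=9, pred=3 (no change)
No extinction within 15 steps

Answer: 16 both-alive 9 3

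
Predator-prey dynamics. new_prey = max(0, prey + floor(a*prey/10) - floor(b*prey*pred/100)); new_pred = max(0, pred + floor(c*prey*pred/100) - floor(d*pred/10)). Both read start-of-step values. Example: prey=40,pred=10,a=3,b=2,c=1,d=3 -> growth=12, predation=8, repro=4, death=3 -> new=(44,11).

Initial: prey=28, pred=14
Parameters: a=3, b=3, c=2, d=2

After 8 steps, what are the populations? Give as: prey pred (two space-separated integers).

Answer: 1 15

Derivation:
Step 1: prey: 28+8-11=25; pred: 14+7-2=19
Step 2: prey: 25+7-14=18; pred: 19+9-3=25
Step 3: prey: 18+5-13=10; pred: 25+9-5=29
Step 4: prey: 10+3-8=5; pred: 29+5-5=29
Step 5: prey: 5+1-4=2; pred: 29+2-5=26
Step 6: prey: 2+0-1=1; pred: 26+1-5=22
Step 7: prey: 1+0-0=1; pred: 22+0-4=18
Step 8: prey: 1+0-0=1; pred: 18+0-3=15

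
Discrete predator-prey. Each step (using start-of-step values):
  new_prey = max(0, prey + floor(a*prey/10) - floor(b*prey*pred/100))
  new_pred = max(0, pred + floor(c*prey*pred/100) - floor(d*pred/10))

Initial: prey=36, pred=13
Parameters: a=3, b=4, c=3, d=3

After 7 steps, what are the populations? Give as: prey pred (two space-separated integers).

Step 1: prey: 36+10-18=28; pred: 13+14-3=24
Step 2: prey: 28+8-26=10; pred: 24+20-7=37
Step 3: prey: 10+3-14=0; pred: 37+11-11=37
Step 4: prey: 0+0-0=0; pred: 37+0-11=26
Step 5: prey: 0+0-0=0; pred: 26+0-7=19
Step 6: prey: 0+0-0=0; pred: 19+0-5=14
Step 7: prey: 0+0-0=0; pred: 14+0-4=10

Answer: 0 10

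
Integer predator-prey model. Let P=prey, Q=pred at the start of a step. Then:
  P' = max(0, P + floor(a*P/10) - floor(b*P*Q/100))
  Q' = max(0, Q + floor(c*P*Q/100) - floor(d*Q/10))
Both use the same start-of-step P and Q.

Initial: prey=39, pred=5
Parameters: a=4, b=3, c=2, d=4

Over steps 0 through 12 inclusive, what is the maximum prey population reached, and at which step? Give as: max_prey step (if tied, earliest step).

Step 1: prey: 39+15-5=49; pred: 5+3-2=6
Step 2: prey: 49+19-8=60; pred: 6+5-2=9
Step 3: prey: 60+24-16=68; pred: 9+10-3=16
Step 4: prey: 68+27-32=63; pred: 16+21-6=31
Step 5: prey: 63+25-58=30; pred: 31+39-12=58
Step 6: prey: 30+12-52=0; pred: 58+34-23=69
Step 7: prey: 0+0-0=0; pred: 69+0-27=42
Step 8: prey: 0+0-0=0; pred: 42+0-16=26
Step 9: prey: 0+0-0=0; pred: 26+0-10=16
Step 10: prey: 0+0-0=0; pred: 16+0-6=10
Step 11: prey: 0+0-0=0; pred: 10+0-4=6
Step 12: prey: 0+0-0=0; pred: 6+0-2=4
Max prey = 68 at step 3

Answer: 68 3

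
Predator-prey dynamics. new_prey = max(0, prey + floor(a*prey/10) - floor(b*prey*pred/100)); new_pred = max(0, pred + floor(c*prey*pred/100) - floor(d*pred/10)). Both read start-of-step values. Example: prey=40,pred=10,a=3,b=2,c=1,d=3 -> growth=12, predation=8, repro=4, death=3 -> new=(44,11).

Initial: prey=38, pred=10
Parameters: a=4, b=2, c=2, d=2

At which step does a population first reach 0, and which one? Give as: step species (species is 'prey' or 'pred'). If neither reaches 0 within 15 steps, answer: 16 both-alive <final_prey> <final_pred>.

Step 1: prey: 38+15-7=46; pred: 10+7-2=15
Step 2: prey: 46+18-13=51; pred: 15+13-3=25
Step 3: prey: 51+20-25=46; pred: 25+25-5=45
Step 4: prey: 46+18-41=23; pred: 45+41-9=77
Step 5: prey: 23+9-35=0; pred: 77+35-15=97
First extinction: prey at step 5

Answer: 5 prey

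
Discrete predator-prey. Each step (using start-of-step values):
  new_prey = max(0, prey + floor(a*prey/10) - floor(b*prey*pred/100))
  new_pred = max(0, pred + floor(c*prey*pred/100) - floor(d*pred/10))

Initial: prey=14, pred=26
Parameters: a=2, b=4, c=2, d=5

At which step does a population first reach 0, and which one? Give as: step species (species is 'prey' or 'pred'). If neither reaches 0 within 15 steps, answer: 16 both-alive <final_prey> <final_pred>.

Step 1: prey: 14+2-14=2; pred: 26+7-13=20
Step 2: prey: 2+0-1=1; pred: 20+0-10=10
Step 3: prey: 1+0-0=1; pred: 10+0-5=5
Step 4: prey: 1+0-0=1; pred: 5+0-2=3
Step 5: prey: 1+0-0=1; pred: 3+0-1=2
Step 6: prey: 1+0-0=1; pred: 2+0-1=1
Step 7: prey: 1+0-0=1; pred: 1+0-0=1
Steps 8-15: state stable at prey=1, pred=1 (no change)
No extinction within 15 steps

Answer: 16 both-alive 1 1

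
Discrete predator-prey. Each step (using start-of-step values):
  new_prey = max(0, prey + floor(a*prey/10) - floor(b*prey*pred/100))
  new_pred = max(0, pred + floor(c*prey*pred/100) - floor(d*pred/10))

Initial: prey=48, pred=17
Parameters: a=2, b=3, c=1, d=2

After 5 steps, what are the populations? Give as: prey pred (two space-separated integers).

Answer: 2 17

Derivation:
Step 1: prey: 48+9-24=33; pred: 17+8-3=22
Step 2: prey: 33+6-21=18; pred: 22+7-4=25
Step 3: prey: 18+3-13=8; pred: 25+4-5=24
Step 4: prey: 8+1-5=4; pred: 24+1-4=21
Step 5: prey: 4+0-2=2; pred: 21+0-4=17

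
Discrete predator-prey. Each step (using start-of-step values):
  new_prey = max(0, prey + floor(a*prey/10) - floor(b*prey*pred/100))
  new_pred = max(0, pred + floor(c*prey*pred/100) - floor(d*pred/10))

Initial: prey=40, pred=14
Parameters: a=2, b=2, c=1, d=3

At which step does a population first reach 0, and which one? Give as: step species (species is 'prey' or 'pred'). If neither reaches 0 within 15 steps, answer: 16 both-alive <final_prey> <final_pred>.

Step 1: prey: 40+8-11=37; pred: 14+5-4=15
Step 2: prey: 37+7-11=33; pred: 15+5-4=16
Step 3: prey: 33+6-10=29; pred: 16+5-4=17
Step 4: prey: 29+5-9=25; pred: 17+4-5=16
Step 5: prey: 25+5-8=22; pred: 16+4-4=16
Step 6: prey: 22+4-7=19; pred: 16+3-4=15
Step 7: prey: 19+3-5=17; pred: 15+2-4=13
Step 8: prey: 17+3-4=16; pred: 13+2-3=12
Step 9: prey: 16+3-3=16; pred: 12+1-3=10
Step 10: prey: 16+3-3=16; pred: 10+1-3=8
Step 11: prey: 16+3-2=17; pred: 8+1-2=7
Step 12: prey: 17+3-2=18; pred: 7+1-2=6
Step 13: prey: 18+3-2=19; pred: 6+1-1=6
Step 14: prey: 19+3-2=20; pred: 6+1-1=6
Step 15: prey: 20+4-2=22; pred: 6+1-1=6
No extinction within 15 steps

Answer: 16 both-alive 22 6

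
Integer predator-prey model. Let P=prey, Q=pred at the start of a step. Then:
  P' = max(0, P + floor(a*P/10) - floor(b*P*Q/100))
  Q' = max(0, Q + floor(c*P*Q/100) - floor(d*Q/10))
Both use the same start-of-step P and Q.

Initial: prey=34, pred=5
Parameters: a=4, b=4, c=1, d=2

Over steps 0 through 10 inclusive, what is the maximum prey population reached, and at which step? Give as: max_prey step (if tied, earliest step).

Answer: 66 5

Derivation:
Step 1: prey: 34+13-6=41; pred: 5+1-1=5
Step 2: prey: 41+16-8=49; pred: 5+2-1=6
Step 3: prey: 49+19-11=57; pred: 6+2-1=7
Step 4: prey: 57+22-15=64; pred: 7+3-1=9
Step 5: prey: 64+25-23=66; pred: 9+5-1=13
Step 6: prey: 66+26-34=58; pred: 13+8-2=19
Step 7: prey: 58+23-44=37; pred: 19+11-3=27
Step 8: prey: 37+14-39=12; pred: 27+9-5=31
Step 9: prey: 12+4-14=2; pred: 31+3-6=28
Step 10: prey: 2+0-2=0; pred: 28+0-5=23
Max prey = 66 at step 5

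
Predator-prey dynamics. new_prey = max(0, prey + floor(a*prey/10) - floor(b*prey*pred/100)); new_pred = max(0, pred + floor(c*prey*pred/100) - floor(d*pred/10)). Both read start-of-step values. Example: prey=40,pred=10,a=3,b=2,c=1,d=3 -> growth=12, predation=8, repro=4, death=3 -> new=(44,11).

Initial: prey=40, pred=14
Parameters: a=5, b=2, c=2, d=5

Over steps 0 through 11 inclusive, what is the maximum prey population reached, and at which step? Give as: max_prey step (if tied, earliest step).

Answer: 56 2

Derivation:
Step 1: prey: 40+20-11=49; pred: 14+11-7=18
Step 2: prey: 49+24-17=56; pred: 18+17-9=26
Step 3: prey: 56+28-29=55; pred: 26+29-13=42
Step 4: prey: 55+27-46=36; pred: 42+46-21=67
Step 5: prey: 36+18-48=6; pred: 67+48-33=82
Step 6: prey: 6+3-9=0; pred: 82+9-41=50
Step 7: prey: 0+0-0=0; pred: 50+0-25=25
Step 8: prey: 0+0-0=0; pred: 25+0-12=13
Step 9: prey: 0+0-0=0; pred: 13+0-6=7
Step 10: prey: 0+0-0=0; pred: 7+0-3=4
Step 11: prey: 0+0-0=0; pred: 4+0-2=2
Max prey = 56 at step 2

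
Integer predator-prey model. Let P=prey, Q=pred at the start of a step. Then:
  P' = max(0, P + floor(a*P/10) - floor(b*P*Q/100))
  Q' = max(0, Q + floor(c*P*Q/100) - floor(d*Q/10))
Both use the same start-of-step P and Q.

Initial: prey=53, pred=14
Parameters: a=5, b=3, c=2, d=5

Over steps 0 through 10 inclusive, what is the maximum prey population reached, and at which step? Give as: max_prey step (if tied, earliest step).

Step 1: prey: 53+26-22=57; pred: 14+14-7=21
Step 2: prey: 57+28-35=50; pred: 21+23-10=34
Step 3: prey: 50+25-51=24; pred: 34+34-17=51
Step 4: prey: 24+12-36=0; pred: 51+24-25=50
Step 5: prey: 0+0-0=0; pred: 50+0-25=25
Step 6: prey: 0+0-0=0; pred: 25+0-12=13
Step 7: prey: 0+0-0=0; pred: 13+0-6=7
Step 8: prey: 0+0-0=0; pred: 7+0-3=4
Step 9: prey: 0+0-0=0; pred: 4+0-2=2
Step 10: prey: 0+0-0=0; pred: 2+0-1=1
Max prey = 57 at step 1

Answer: 57 1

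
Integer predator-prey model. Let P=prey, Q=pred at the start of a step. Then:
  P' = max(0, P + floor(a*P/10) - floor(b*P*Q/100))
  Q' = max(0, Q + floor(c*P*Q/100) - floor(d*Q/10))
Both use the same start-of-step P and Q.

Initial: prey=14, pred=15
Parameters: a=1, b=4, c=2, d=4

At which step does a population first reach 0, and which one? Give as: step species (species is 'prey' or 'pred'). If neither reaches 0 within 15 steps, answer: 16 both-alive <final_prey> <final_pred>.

Answer: 16 both-alive 3 2

Derivation:
Step 1: prey: 14+1-8=7; pred: 15+4-6=13
Step 2: prey: 7+0-3=4; pred: 13+1-5=9
Step 3: prey: 4+0-1=3; pred: 9+0-3=6
Step 4: prey: 3+0-0=3; pred: 6+0-2=4
Step 5: prey: 3+0-0=3; pred: 4+0-1=3
Step 6: prey: 3+0-0=3; pred: 3+0-1=2
Step 7: prey: 3+0-0=3; pred: 2+0-0=2
Steps 8-15: state stable at prey=3, pred=2 (no change)
No extinction within 15 steps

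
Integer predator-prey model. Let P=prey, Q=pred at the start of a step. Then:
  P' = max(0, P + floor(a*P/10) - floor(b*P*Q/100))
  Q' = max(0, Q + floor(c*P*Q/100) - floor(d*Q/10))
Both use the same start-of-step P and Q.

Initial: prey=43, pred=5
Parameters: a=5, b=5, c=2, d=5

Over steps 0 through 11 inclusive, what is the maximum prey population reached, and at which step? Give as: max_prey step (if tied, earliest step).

Step 1: prey: 43+21-10=54; pred: 5+4-2=7
Step 2: prey: 54+27-18=63; pred: 7+7-3=11
Step 3: prey: 63+31-34=60; pred: 11+13-5=19
Step 4: prey: 60+30-57=33; pred: 19+22-9=32
Step 5: prey: 33+16-52=0; pred: 32+21-16=37
Step 6: prey: 0+0-0=0; pred: 37+0-18=19
Step 7: prey: 0+0-0=0; pred: 19+0-9=10
Step 8: prey: 0+0-0=0; pred: 10+0-5=5
Step 9: prey: 0+0-0=0; pred: 5+0-2=3
Step 10: prey: 0+0-0=0; pred: 3+0-1=2
Step 11: prey: 0+0-0=0; pred: 2+0-1=1
Max prey = 63 at step 2

Answer: 63 2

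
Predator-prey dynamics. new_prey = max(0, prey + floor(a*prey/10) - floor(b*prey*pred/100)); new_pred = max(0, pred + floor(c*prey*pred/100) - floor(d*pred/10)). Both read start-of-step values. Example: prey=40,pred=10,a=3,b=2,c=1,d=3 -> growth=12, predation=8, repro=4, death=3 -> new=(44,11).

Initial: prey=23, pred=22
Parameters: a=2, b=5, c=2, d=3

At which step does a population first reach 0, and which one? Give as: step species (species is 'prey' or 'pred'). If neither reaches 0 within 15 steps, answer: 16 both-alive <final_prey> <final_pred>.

Answer: 2 prey

Derivation:
Step 1: prey: 23+4-25=2; pred: 22+10-6=26
Step 2: prey: 2+0-2=0; pred: 26+1-7=20
First extinction: prey at step 2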